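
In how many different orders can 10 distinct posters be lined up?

The number of ways to arrange 10 distinct objects is 10!.

Final answer: 10! = 3628800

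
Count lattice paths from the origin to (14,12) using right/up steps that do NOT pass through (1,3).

Total paths to (14,12): C(26,12) = 9657700.
Paths through (1,3): C(4,3) x C(22,9) = 1989680.
Avoiding (1,3): 9657700 - 1989680.

Final answer: 7668020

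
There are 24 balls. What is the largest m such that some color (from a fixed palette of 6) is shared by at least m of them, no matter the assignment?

There are 6 possible values for color (from a fixed palette of 6). With 24 balls and 6 categories, by pigeonhole: ceiling(24/6).

Final answer: 4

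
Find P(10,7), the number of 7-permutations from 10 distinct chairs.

P(10,7) = 10!/(10-7)! = 10!/3!.

Final answer: P(10,7) = 604800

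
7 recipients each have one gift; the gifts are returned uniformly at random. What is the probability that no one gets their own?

Use the recurrence D(n) = (n-1)(D(n-1) + D(n-2)) with D(0)=1, D(1)=0.
Building up: D(2)=1, D(3)=2, D(4)=9, D(5)=44, D(6)=265, D(7)=1854.
Total arrangements: 7! = 5040.
Probability = D(7)/7! = 103/280.

Final answer: D(7)/7! = 1854/5040 = 0.367857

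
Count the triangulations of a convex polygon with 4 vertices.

This is counted by the nth Catalan number C_n. Here n = 4 - 2 = 2.
C_n = C(2n,n)/(n+1), so C_{2} = C(4,2)/3 = 6/3.

Final answer: C_{2} = 2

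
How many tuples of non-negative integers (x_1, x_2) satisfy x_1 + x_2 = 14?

Stars and bars with 14 stars and 1 bars:
C(14+2-1, 2-1) = C(15,1).

Final answer: C(15,1) = 15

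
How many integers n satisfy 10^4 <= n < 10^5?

These are the integers in [10^4, 10^5), so the count is 10^5 - 10^4 = 9 x 10^4.

Final answer: 90000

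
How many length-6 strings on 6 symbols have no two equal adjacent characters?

Let g(n) count such strings. g(1) = 6, and each valid string of length n-1 extends in 5 ways (any symbol but the last), so g(n) = 5 g(n-1).
Total: g(6) = 6 x 5^5.

Final answer: 6 x 5^{5} = 18750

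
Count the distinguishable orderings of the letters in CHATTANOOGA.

Letters (A:3, C:1, G:1, H:1, N:1, O:2, T:2). Total letters: 11.
Permutations = 11!/(3! x 2! x 2!).

Final answer: 1663200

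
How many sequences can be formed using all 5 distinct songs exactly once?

The number of ways to arrange 5 distinct objects is 5!.

Final answer: 5! = 120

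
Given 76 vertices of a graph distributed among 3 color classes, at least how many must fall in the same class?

By pigeonhole with 76 objects and 3 categories: ceiling(76/3).

Final answer: 26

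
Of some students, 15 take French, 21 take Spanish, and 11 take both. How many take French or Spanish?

|A union B| = |A| + |B| - |A intersect B| = 15 + 21 - 11.

Final answer: 25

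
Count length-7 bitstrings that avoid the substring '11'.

A valid string ends in 0 (append to any length-(n-1) valid string) or in 01 (append to any length-(n-2) valid string), so a(n) = a(n-1) + a(n-2) with a(1)=2, a(2)=3.
Building up term by term: a(1)=2, a(2)=3, a(3)=5, a(4)=8, a(5)=13, a(6)=21, a(7)=34.

Final answer: 34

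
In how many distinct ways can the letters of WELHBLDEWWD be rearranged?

Letters (B:1, D:2, E:2, H:1, L:2, W:3). Total letters: 11.
Permutations = 11!/(3! x 2! x 2! x 2!).

Final answer: 831600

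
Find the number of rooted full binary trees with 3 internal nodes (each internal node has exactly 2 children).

This is a standard Catalan-number count: the answer is C_n. Here n = 3.
C_n = C(2n,n) - C(2n,n+1), so C_{3} = C(6,3) - C(6,4) = 20 - 15.

Final answer: C_{3} = 5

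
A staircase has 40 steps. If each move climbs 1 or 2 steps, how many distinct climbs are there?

Condition on the final move: it is a 1-step (f(n-1) ways to get there) or a 2-step (f(n-2) ways), so f(n) = f(n-1) + f(n-2), with f(1)=1, f(2)=2.
Building up term by term: f(1)=1, f(2)=2, f(3)=3, f(4)=5, f(5)=8, f(6)=13, f(7)=21, f(8)=34, f(9)=55, f(10)=89, f(11)=144, f(12)=233, f(13)=377, f(14)=610, f(15)=987, f(16)=1597, f(17)=2584, f(18)=4181, f(19)=6765, f(20)=10946, f(21)=17711, f(22)=28657, f(23)=46368, f(24)=75025, f(25)=121393, f(26)=196418, f(27)=317811, f(28)=514229, f(29)=832040, f(30)=1346269, f(31)=2178309, f(32)=3524578, f(33)=5702887, f(34)=9227465, f(35)=14930352, f(36)=24157817, f(37)=39088169, f(38)=63245986, f(39)=102334155, f(40)=165580141.

Final answer: 165580141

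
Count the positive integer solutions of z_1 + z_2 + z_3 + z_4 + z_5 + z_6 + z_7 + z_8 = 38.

Substitute z'_i = z_i - 1 (so z'_i >= 0). Then sum z'_i = 38 - 8 = 30.
Stars and bars: C(30+8-1, 8-1) = C(37,7).

Final answer: C(37,7) = 10295472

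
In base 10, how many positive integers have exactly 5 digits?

These are the integers in [10^4, 10^5), so the count is 10^5 - 10^4 = 9 x 10^4.

Final answer: 90000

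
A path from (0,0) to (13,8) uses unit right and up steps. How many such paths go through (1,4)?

Paths (0,0)->(1,4): C(5,4) = 5.
Paths (1,4)->(13,8): C(16,4) = 1820.
By multiplication principle: 5 x 1820.

Final answer: 9100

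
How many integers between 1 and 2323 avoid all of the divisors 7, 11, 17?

|div by 7|=331, |div by 11|=211, |div by 17|=136.
|div by 7&11|=30, |div by 7&17|=19, |div by 11&17|=12, |div by all|=1.
By inclusion-exclusion, divisible by at least one: 331+211+136-30-19-12+1 = 618.
Not divisible by any: 2323 - 618.

Final answer: 1705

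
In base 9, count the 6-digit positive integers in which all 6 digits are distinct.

The leading digit has 8 choices (anything but zero); the next has 8 (anything but the first), then 7, and so on, one fewer each time.
Total: 8 x 8 x 7 x 6 x 5 x 4.

Final answer: 53760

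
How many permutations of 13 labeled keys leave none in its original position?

Use the recurrence D(n) = (n-1)(D(n-1) + D(n-2)) with D(0)=1, D(1)=0.
D(2) = 1 x (0 + 1) = 1
D(3) = 2 x (1 + 0) = 2
D(4) = 3 x (2 + 1) = 9
D(5) = 4 x (9 + 2) = 44
D(6) = 5 x (44 + 9) = 265
D(7) = 6 x (265 + 44) = 1854
D(8) = 7 x (1854 + 265) = 14833
D(9) = 8 x (14833 + 1854) = 133496
D(10) = 9 x (133496 + 14833) = 1334961
D(11) = 10 x (1334961 + 133496) = 14684570
D(12) = 11 x (14684570 + 1334961) = 176214841
D(13) = 12 x (D(12) + D(11)) = 12 x (176214841 + 14684570)

Final answer: D(13) = 2290792932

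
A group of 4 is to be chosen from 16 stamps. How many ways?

C(16,4) = 16!/(4! x (16-4)!).

Final answer: C(16,4) = 1820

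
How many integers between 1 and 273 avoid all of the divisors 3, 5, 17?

|div by 3|=91, |div by 5|=54, |div by 17|=16.
|div by 3&5|=18, |div by 3&17|=5, |div by 5&17|=3, |div by all|=1.
By inclusion-exclusion, divisible by at least one: 91+54+16-18-5-3+1 = 136.
Not divisible by any: 273 - 136.

Final answer: 137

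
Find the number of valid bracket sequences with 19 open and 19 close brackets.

The structures are counted by the Catalan number C_n. Here n = 19 (pairs).
C_n = C(2n,n) - C(2n,n+1), so C_{19} = C(38,19) - C(38,20) = 35345263800 - 33578000610.

Final answer: C_{19} = 1767263190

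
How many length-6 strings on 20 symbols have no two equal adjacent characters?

Let g(n) count such strings. g(1) = 20, and each valid string of length n-1 extends in 19 ways (any symbol but the last), so g(n) = 19 g(n-1).
Total: g(6) = 20 x 19^5.

Final answer: 20 x 19^{5} = 49521980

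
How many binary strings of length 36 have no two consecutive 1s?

Let a(n) count valid strings. If the last bit is 0 the prefix is any valid string of length n-1; if it is 1 the string must end in 01 with a valid prefix of length n-2. So a(n) = a(n-1) + a(n-2), a(1)=2, a(2)=3.
Iterating the recurrence: a(1)=2, a(2)=3, a(3)=5, a(4)=8, a(5)=13, a(6)=21, a(7)=34, a(8)=55, a(9)=89, a(10)=144, a(11)=233, a(12)=377, a(13)=610, a(14)=987, a(15)=1597, a(16)=2584, a(17)=4181, a(18)=6765, a(19)=10946, a(20)=17711, a(21)=28657, a(22)=46368, a(23)=75025, a(24)=121393, a(25)=196418, a(26)=317811, a(27)=514229, a(28)=832040, a(29)=1346269, a(30)=2178309, a(31)=3524578, a(32)=5702887, a(33)=9227465, a(34)=14930352, a(35)=24157817, a(36)=39088169.

Final answer: 39088169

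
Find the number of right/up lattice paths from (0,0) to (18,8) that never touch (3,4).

Total paths to (18,8): C(26,8) = 1562275.
Paths through (3,4): C(7,4) x C(19,4) = 135660.
Avoiding (3,4): 1562275 - 135660.

Final answer: 1426615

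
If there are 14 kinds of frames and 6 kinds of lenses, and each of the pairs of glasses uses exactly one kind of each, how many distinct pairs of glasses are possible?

By the multiplication principle: 14 x 6.

Final answer: 84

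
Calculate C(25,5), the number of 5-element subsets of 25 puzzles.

C(25,5) = 25!/(5! x (25-5)!).

Final answer: C(25,5) = 53130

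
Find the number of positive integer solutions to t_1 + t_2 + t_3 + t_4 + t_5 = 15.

Substitute t'_i = t_i - 1 (so t'_i >= 0). Then sum t'_i = 15 - 5 = 10.
Stars and bars: C(10+5-1, 5-1) = C(14,4).

Final answer: C(14,4) = 1001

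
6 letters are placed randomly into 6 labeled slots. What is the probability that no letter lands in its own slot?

Use the recurrence D(n) = (n-1)(D(n-1) + D(n-2)) with D(0)=1, D(1)=0.
Building up: D(2)=1, D(3)=2, D(4)=9, D(5)=44, D(6)=265.
Total arrangements: 6! = 720.
Probability = D(6)/6! = 53/144.

Final answer: D(6)/6! = 265/720 = 0.368056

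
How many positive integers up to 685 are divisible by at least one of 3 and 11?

Multiples of 3: 228. Multiples of 11: 62. Of both (lcm=33): 20.
By inclusion-exclusion: 228 + 62 - 20.

Final answer: 270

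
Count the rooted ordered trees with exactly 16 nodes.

This is a standard Catalan-number count: the answer is C_n. Here n = 16 - 1 = 15.
C_n = C(2n,n) - C(2n,n+1), so C_{15} = C(30,15) - C(30,16) = 155117520 - 145422675.

Final answer: C_{15} = 9694845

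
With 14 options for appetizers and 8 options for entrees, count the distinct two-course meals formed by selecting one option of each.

By the multiplication principle: 14 x 8.

Final answer: 112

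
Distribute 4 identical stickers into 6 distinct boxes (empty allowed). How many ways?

Stars and bars: C(n+k-1, k-1) = C(9,5).

Final answer: C(9,5) = 126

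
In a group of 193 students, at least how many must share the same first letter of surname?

There are 26 possible values for first letter of surname. With 193 students and 26 categories, by pigeonhole: ceiling(193/26).

Final answer: 8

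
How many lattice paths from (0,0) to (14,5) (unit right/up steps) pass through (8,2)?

Paths (0,0)->(8,2): C(10,2) = 45.
Paths (8,2)->(14,5): C(9,3) = 84.
By multiplication principle: 45 x 84.

Final answer: 3780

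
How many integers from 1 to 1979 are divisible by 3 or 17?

Multiples of 3: 659. Multiples of 17: 116. Of both (lcm=51): 38.
By inclusion-exclusion: 659 + 116 - 38.

Final answer: 737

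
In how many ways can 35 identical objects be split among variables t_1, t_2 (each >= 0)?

Stars and bars with 35 stars and 1 bars:
C(35+2-1, 2-1) = C(36,1).

Final answer: C(36,1) = 36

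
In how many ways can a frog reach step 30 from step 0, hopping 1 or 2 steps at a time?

Let f(n) count the ways. The last step is size 1 or 2, so f(n) = f(n-1) + f(n-2) with f(1)=1, f(2)=2.
Iterating the recurrence: f(1)=1, f(2)=2, f(3)=3, f(4)=5, f(5)=8, f(6)=13, f(7)=21, f(8)=34, f(9)=55, f(10)=89, f(11)=144, f(12)=233, f(13)=377, f(14)=610, f(15)=987, f(16)=1597, f(17)=2584, f(18)=4181, f(19)=6765, f(20)=10946, f(21)=17711, f(22)=28657, f(23)=46368, f(24)=75025, f(25)=121393, f(26)=196418, f(27)=317811, f(28)=514229, f(29)=832040, f(30)=1346269.

Final answer: 1346269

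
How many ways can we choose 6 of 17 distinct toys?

C(17,6) = 17!/(6! x (17-6)!).

Final answer: C(17,6) = 12376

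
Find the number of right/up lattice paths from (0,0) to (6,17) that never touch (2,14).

Total paths to (6,17): C(23,17) = 100947.
Paths through (2,14): C(16,14) x C(7,3) = 4200.
Avoiding (2,14): 100947 - 4200.

Final answer: 96747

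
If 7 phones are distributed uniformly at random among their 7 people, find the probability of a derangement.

Derangements satisfy D(n) = (n-1)(D(n-1) + D(n-2)), starting from D(0)=1, D(1)=0.
Building up: D(2)=1, D(3)=2, D(4)=9, D(5)=44, D(6)=265, D(7)=1854.
Total arrangements: 7! = 5040.
Probability = D(7)/7! = 103/280.

Final answer: D(7)/7! = 1854/5040 = 0.367857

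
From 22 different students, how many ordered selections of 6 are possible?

P(22,6) = 22!/(22-6)! = 22!/16!.

Final answer: P(22,6) = 53721360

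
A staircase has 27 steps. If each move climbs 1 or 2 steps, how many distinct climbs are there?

Let f(n) be the number of climbs. Removing the last move (1 or 2 steps) gives f(n) = f(n-1) + f(n-2); base cases f(1)=1, f(2)=2.
Building up term by term: f(1)=1, f(2)=2, f(3)=3, f(4)=5, f(5)=8, f(6)=13, f(7)=21, f(8)=34, f(9)=55, f(10)=89, f(11)=144, f(12)=233, f(13)=377, f(14)=610, f(15)=987, f(16)=1597, f(17)=2584, f(18)=4181, f(19)=6765, f(20)=10946, f(21)=17711, f(22)=28657, f(23)=46368, f(24)=75025, f(25)=121393, f(26)=196418, f(27)=317811.

Final answer: 317811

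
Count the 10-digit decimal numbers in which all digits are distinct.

First digit: 9 (not 0). Second: 9 (not first). Third: 8, etc.
Total: 9 x 9 x 8 x 7 x 6 x 5 x 4 x 3 x 2 x 1.

Final answer: 3265920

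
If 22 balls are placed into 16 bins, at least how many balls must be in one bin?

By the pigeonhole principle: ceiling(22/16).

Final answer: 2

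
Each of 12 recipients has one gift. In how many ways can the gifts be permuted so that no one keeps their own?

Use the recurrence D(n) = (n-1)(D(n-1) + D(n-2)) with D(0)=1, D(1)=0.
D(2) = 1 x (0 + 1) = 1
D(3) = 2 x (1 + 0) = 2
D(4) = 3 x (2 + 1) = 9
D(5) = 4 x (9 + 2) = 44
D(6) = 5 x (44 + 9) = 265
D(7) = 6 x (265 + 44) = 1854
D(8) = 7 x (1854 + 265) = 14833
D(9) = 8 x (14833 + 1854) = 133496
D(10) = 9 x (133496 + 14833) = 1334961
D(11) = 10 x (1334961 + 133496) = 14684570
D(12) = 11 x (D(11) + D(10)) = 11 x (14684570 + 1334961)

Final answer: D(12) = 176214841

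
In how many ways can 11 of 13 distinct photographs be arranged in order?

P(13,11) = 13!/(13-11)! = 13!/2!.

Final answer: P(13,11) = 3113510400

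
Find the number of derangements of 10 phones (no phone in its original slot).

Use the recurrence D(n) = (n-1)(D(n-1) + D(n-2)) with D(0)=1, D(1)=0.
D(2) = 1 x (0 + 1) = 1
D(3) = 2 x (1 + 0) = 2
D(4) = 3 x (2 + 1) = 9
D(5) = 4 x (9 + 2) = 44
D(6) = 5 x (44 + 9) = 265
D(7) = 6 x (265 + 44) = 1854
D(8) = 7 x (1854 + 265) = 14833
D(9) = 8 x (14833 + 1854) = 133496
D(10) = 9 x (D(9) + D(8)) = 9 x (133496 + 14833)

Final answer: D(10) = 1334961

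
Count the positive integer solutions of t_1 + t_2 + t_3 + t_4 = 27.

Substitute t'_i = t_i - 1 (so t'_i >= 0). Then sum t'_i = 27 - 4 = 23.
Stars and bars: C(23+4-1, 4-1) = C(26,3).

Final answer: C(26,3) = 2600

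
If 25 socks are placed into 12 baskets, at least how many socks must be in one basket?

By the pigeonhole principle: ceiling(25/12).

Final answer: 3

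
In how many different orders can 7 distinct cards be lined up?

The number of ways to arrange 7 distinct objects is 7!.

Final answer: 7! = 5040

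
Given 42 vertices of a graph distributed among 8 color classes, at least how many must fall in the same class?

By pigeonhole with 42 objects and 8 categories: ceiling(42/8).

Final answer: 6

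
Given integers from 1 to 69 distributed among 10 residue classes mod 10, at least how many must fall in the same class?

By pigeonhole with 69 objects and 10 categories: ceiling(69/10).

Final answer: 7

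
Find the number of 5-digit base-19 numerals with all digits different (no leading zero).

First digit: 18 (nonzero). Second: 18 (not first). Third: 17, etc.
Total: 18 x 18 x 17 x 16 x 15.

Final answer: 1321920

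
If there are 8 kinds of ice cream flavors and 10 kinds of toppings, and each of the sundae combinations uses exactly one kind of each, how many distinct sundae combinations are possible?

By the multiplication principle: 8 x 10.

Final answer: 80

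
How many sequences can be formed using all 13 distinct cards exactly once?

The number of ways to arrange 13 distinct objects is 13!.

Final answer: 13! = 6227020800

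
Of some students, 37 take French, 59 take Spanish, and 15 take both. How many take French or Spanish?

|A union B| = |A| + |B| - |A intersect B| = 37 + 59 - 15.

Final answer: 81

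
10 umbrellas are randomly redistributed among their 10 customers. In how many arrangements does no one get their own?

D(n) = (n-1)(D(n-1) + D(n-2)), D(0)=1, D(1)=0.
D(2) = 1 x (0 + 1) = 1
D(3) = 2 x (1 + 0) = 2
D(4) = 3 x (2 + 1) = 9
D(5) = 4 x (9 + 2) = 44
D(6) = 5 x (44 + 9) = 265
D(7) = 6 x (265 + 44) = 1854
D(8) = 7 x (1854 + 265) = 14833
D(9) = 8 x (14833 + 1854) = 133496
D(10) = 9 x (D(9) + D(8)) = 9 x (133496 + 14833)

Final answer: D(10) = 1334961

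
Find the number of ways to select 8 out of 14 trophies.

C(14,8) = 14!/(8! x 6!).

Final answer: \binom{14}{8} = 3003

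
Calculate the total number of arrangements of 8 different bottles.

The number of ways to arrange 8 distinct objects is 8!.

Final answer: 8! = 40320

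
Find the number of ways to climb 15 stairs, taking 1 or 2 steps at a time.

Condition on the final move: it is a 1-step (f(n-1) ways to get there) or a 2-step (f(n-2) ways), so f(n) = f(n-1) + f(n-2), with f(1)=1, f(2)=2.
Building up term by term: f(1)=1, f(2)=2, f(3)=3, f(4)=5, f(5)=8, f(6)=13, f(7)=21, f(8)=34, f(9)=55, f(10)=89, f(11)=144, f(12)=233, f(13)=377, f(14)=610, f(15)=987.

Final answer: 987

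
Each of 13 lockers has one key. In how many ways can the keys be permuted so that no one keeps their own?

Use the recurrence D(n) = (n-1)(D(n-1) + D(n-2)) with D(0)=1, D(1)=0.
D(2) = 1 x (0 + 1) = 1
D(3) = 2 x (1 + 0) = 2
D(4) = 3 x (2 + 1) = 9
D(5) = 4 x (9 + 2) = 44
D(6) = 5 x (44 + 9) = 265
D(7) = 6 x (265 + 44) = 1854
D(8) = 7 x (1854 + 265) = 14833
D(9) = 8 x (14833 + 1854) = 133496
D(10) = 9 x (133496 + 14833) = 1334961
D(11) = 10 x (1334961 + 133496) = 14684570
D(12) = 11 x (14684570 + 1334961) = 176214841
D(13) = 12 x (D(12) + D(11)) = 12 x (176214841 + 14684570)

Final answer: D(13) = 2290792932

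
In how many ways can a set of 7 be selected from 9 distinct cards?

C(9,7) = 9!/(7! x 2!).

Final answer: \binom{9}{7} = 36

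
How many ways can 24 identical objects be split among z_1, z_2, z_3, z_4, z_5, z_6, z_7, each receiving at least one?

Substitute z'_i = z_i - 1 (so z'_i >= 0). Then sum z'_i = 24 - 7 = 17.
Stars and bars: C(17+7-1, 7-1) = C(23,6).

Final answer: C(23,6) = 100947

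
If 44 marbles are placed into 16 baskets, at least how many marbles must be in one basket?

By the pigeonhole principle: ceiling(44/16).

Final answer: 3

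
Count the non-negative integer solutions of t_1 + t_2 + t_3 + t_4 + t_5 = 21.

Stars and bars with 21 stars and 4 bars:
C(21+5-1, 5-1) = C(25,4).

Final answer: C(25,4) = 12650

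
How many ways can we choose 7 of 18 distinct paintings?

C(18,7) = 18!/(7! x (18-7)!).

Final answer: C(18,7) = 31824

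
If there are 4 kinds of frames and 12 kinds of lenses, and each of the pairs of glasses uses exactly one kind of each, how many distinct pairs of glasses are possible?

By the multiplication principle: 4 x 12.

Final answer: 48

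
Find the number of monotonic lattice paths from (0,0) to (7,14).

Each path has 7 right steps and 14 up steps in some order (21 steps total).
Choose which 14 of the 21 steps are up: C(21,14).

Final answer: C(21,14) = 116280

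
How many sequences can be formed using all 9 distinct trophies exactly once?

The number of ways to arrange 9 distinct objects is 9!.

Final answer: 9! = 362880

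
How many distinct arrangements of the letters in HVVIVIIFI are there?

Letters (F:1, H:1, I:4, V:3). Total letters: 9.
Permutations = 9!/(4! x 3!).

Final answer: 2520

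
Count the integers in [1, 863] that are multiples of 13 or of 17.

Multiples of 13: 66. Multiples of 17: 50. Of both (lcm=221): 3.
By inclusion-exclusion: 66 + 50 - 3.

Final answer: 113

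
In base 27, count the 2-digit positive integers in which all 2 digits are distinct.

First digit: 26 (nonzero). Second: 26 (not first). Third: 25, etc.
Total: 26 x 26.

Final answer: 676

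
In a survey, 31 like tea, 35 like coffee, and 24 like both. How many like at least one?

|A union B| = |A| + |B| - |A intersect B| = 31 + 35 - 24.

Final answer: 42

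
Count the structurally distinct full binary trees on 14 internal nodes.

The structures are counted by the Catalan number C_n. Here n = 14.
C_n = C(2n,n) - C(2n,n+1), so C_{14} = C(28,14) - C(28,15) = 40116600 - 37442160.

Final answer: C_{14} = 2674440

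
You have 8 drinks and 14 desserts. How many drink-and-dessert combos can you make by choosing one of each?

By the multiplication principle: 8 x 14.

Final answer: 112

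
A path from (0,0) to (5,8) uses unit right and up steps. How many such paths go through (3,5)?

Paths (0,0)->(3,5): C(8,5) = 56.
Paths (3,5)->(5,8): C(5,3) = 10.
By multiplication principle: 56 x 10.

Final answer: 560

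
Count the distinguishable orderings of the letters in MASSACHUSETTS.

Letters (A:2, C:1, E:1, H:1, M:1, S:4, T:2, U:1). Total letters: 13.
Permutations = 13!/(4! x 2! x 2!).

Final answer: 64864800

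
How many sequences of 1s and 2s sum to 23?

Let f(n) count the ways. The last step is size 1 or 2, so f(n) = f(n-1) + f(n-2) with f(1)=1, f(2)=2.
Computing successive values: f(1)=1, f(2)=2, f(3)=3, f(4)=5, f(5)=8, f(6)=13, f(7)=21, f(8)=34, f(9)=55, f(10)=89, f(11)=144, f(12)=233, f(13)=377, f(14)=610, f(15)=987, f(16)=1597, f(17)=2584, f(18)=4181, f(19)=6765, f(20)=10946, f(21)=17711, f(22)=28657, f(23)=46368.

Final answer: 46368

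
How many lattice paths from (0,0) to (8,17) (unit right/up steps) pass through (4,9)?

Paths (0,0)->(4,9): C(13,9) = 715.
Paths (4,9)->(8,17): C(12,8) = 495.
By multiplication principle: 715 x 495.

Final answer: 353925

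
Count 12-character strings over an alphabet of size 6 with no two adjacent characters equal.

Let g(n) count such strings. g(1) = 6, and each valid string of length n-1 extends in 5 ways (any symbol but the last), so g(n) = 5 g(n-1).
Total: g(12) = 6 x 5^11.

Final answer: 6 x 5^{11} = 292968750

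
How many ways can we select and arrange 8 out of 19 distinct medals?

P(19,8) = 19!/(19-8)! = 19!/11!.

Final answer: P(19,8) = 3047466240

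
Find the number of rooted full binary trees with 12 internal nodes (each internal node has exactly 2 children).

This is a standard Catalan-number count: the answer is C_n. Here n = 12.
C_n = C(2n,n) - C(2n,n+1), so C_{12} = C(24,12) - C(24,13) = 2704156 - 2496144.

Final answer: C_{12} = 208012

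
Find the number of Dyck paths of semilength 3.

Total monotonic paths to (3,3): C(6,3) = 20.
Paths that cross above y=x (reflection bijection): C(6,4) = 15.
Valid Dyck paths: 20 - 15.
(These counts are the Catalan numbers.)

Final answer: C_{3} = 5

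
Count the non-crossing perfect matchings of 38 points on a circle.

This is counted by the nth Catalan number C_n. Here n = 38/2 = 19.
C_n = (2n)!/(n!(n+1)!), so C_{19} = 38!/(19! x 20!) = C(38,19)/20 = 35345263800/20.

Final answer: C_{19} = 1767263190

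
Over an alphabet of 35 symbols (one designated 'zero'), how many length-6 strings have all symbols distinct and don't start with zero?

The leading digit has 34 choices (anything but zero); the next has 34 (anything but the first), then 33, and so on, one fewer each time.
Total: 34 x 34 x 33 x 32 x 31 x 30.

Final answer: 1135284480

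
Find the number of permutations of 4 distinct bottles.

The number of ways to arrange 4 distinct objects is 4!.

Final answer: 4! = 24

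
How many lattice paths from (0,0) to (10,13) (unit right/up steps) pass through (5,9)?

Paths (0,0)->(5,9): C(14,9) = 2002.
Paths (5,9)->(10,13): C(9,4) = 126.
By multiplication principle: 2002 x 126.

Final answer: 252252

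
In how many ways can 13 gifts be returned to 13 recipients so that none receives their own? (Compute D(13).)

Derangements satisfy D(n) = (n-1)(D(n-1) + D(n-2)), starting from D(0)=1, D(1)=0.
D(2) = 1 x (0 + 1) = 1
D(3) = 2 x (1 + 0) = 2
D(4) = 3 x (2 + 1) = 9
D(5) = 4 x (9 + 2) = 44
D(6) = 5 x (44 + 9) = 265
D(7) = 6 x (265 + 44) = 1854
D(8) = 7 x (1854 + 265) = 14833
D(9) = 8 x (14833 + 1854) = 133496
D(10) = 9 x (133496 + 14833) = 1334961
D(11) = 10 x (1334961 + 133496) = 14684570
D(12) = 11 x (14684570 + 1334961) = 176214841
D(13) = 12 x (D(12) + D(11)) = 12 x (176214841 + 14684570)

Final answer: D(13) = 2290792932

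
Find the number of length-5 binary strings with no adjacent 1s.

A valid string ends in 0 (append to any length-(n-1) valid string) or in 01 (append to any length-(n-2) valid string), so a(n) = a(n-1) + a(n-2) with a(1)=2, a(2)=3.
Iterating the recurrence: a(1)=2, a(2)=3, a(3)=5, a(4)=8, a(5)=13.

Final answer: 13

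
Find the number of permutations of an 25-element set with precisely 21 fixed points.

Choose which 21 elements are fixed: C(25,21) = 12650.
Derange the remaining 4 using D(j) = (j-1)(D(j-1) + D(j-2)), D(0)=1, D(1)=0: D(2)=1, D(3)=2, D(4)=9.
Total: 12650 x 9.

Final answer: C(25,21) D(4) = 113850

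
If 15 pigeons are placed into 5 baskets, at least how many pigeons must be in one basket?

By the pigeonhole principle: ceiling(15/5).

Final answer: 3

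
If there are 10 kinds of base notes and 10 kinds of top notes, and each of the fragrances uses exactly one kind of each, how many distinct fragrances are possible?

By the multiplication principle: 10 x 10.

Final answer: 100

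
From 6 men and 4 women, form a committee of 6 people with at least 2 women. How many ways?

Sum over valid woman counts:
C(4,2)C(6,4) = 90
C(4,3)C(6,3) = 80
C(4,4)C(6,2) = 15
Total: 90 + 80 + 15.

Final answer: 185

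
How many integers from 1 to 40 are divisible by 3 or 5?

Multiples of 3: 13. Multiples of 5: 8. Of both (lcm=15): 2.
By inclusion-exclusion: 13 + 8 - 2.

Final answer: 19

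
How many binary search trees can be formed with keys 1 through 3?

This is a standard Catalan-number count: the answer is C_n. Here n = 3.
C_n = (2n)!/(n!(n+1)!), so C_{3} = 6!/(3! x 4!) = C(6,3)/4 = 20/4.

Final answer: C_{3} = 5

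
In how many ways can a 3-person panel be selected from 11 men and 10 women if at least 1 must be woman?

Sum over valid woman counts:
C(10,1)C(11,2) = 550
C(10,2)C(11,1) = 495
C(10,3)C(11,0) = 120
Total: 550 + 495 + 120.

Final answer: 1165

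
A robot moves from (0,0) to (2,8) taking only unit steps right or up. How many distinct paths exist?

Each path has 2 right steps and 8 up steps in some order (10 steps total).
Choose which 8 of the 10 steps are up: C(10,8).

Final answer: C(10,8) = 45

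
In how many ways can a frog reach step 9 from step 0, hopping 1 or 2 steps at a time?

Let f(n) be the number of climbs. Removing the last move (1 or 2 steps) gives f(n) = f(n-1) + f(n-2); base cases f(1)=1, f(2)=2.
Computing successive values: f(1)=1, f(2)=2, f(3)=3, f(4)=5, f(5)=8, f(6)=13, f(7)=21, f(8)=34, f(9)=55.

Final answer: 55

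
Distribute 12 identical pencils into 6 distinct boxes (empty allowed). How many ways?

Stars and bars: C(n+k-1, k-1) = C(17,5).

Final answer: C(17,5) = 6188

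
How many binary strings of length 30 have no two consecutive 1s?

Let a(n) count valid strings. If the last bit is 0 the prefix is any valid string of length n-1; if it is 1 the string must end in 01 with a valid prefix of length n-2. So a(n) = a(n-1) + a(n-2), a(1)=2, a(2)=3.
Building up term by term: a(1)=2, a(2)=3, a(3)=5, a(4)=8, a(5)=13, a(6)=21, a(7)=34, a(8)=55, a(9)=89, a(10)=144, a(11)=233, a(12)=377, a(13)=610, a(14)=987, a(15)=1597, a(16)=2584, a(17)=4181, a(18)=6765, a(19)=10946, a(20)=17711, a(21)=28657, a(22)=46368, a(23)=75025, a(24)=121393, a(25)=196418, a(26)=317811, a(27)=514229, a(28)=832040, a(29)=1346269, a(30)=2178309.

Final answer: 2178309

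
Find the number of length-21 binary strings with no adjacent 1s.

A valid string ends in 0 (append to any length-(n-1) valid string) or in 01 (append to any length-(n-2) valid string), so a(n) = a(n-1) + a(n-2) with a(1)=2, a(2)=3.
Building up term by term: a(1)=2, a(2)=3, a(3)=5, a(4)=8, a(5)=13, a(6)=21, a(7)=34, a(8)=55, a(9)=89, a(10)=144, a(11)=233, a(12)=377, a(13)=610, a(14)=987, a(15)=1597, a(16)=2584, a(17)=4181, a(18)=6765, a(19)=10946, a(20)=17711, a(21)=28657.

Final answer: 28657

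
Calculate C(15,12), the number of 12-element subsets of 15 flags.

C(15,12) = 15!/(12! x 3!).

Final answer: \binom{15}{12} = 455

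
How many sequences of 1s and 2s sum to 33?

Condition on the final move: it is a 1-step (f(n-1) ways to get there) or a 2-step (f(n-2) ways), so f(n) = f(n-1) + f(n-2), with f(1)=1, f(2)=2.
Iterating the recurrence: f(1)=1, f(2)=2, f(3)=3, f(4)=5, f(5)=8, f(6)=13, f(7)=21, f(8)=34, f(9)=55, f(10)=89, f(11)=144, f(12)=233, f(13)=377, f(14)=610, f(15)=987, f(16)=1597, f(17)=2584, f(18)=4181, f(19)=6765, f(20)=10946, f(21)=17711, f(22)=28657, f(23)=46368, f(24)=75025, f(25)=121393, f(26)=196418, f(27)=317811, f(28)=514229, f(29)=832040, f(30)=1346269, f(31)=2178309, f(32)=3524578, f(33)=5702887.

Final answer: 5702887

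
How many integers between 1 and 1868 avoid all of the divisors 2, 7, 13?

|div by 2|=934, |div by 7|=266, |div by 13|=143.
|div by 2&7|=133, |div by 2&13|=71, |div by 7&13|=20, |div by all|=10.
By inclusion-exclusion, divisible by at least one: 934+266+143-133-71-20+10 = 1129.
Not divisible by any: 1868 - 1129.

Final answer: 739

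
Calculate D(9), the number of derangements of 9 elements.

D(n) = (n-1)(D(n-1) + D(n-2)), D(0)=1, D(1)=0.
D(2) = 1 x (0 + 1) = 1
D(3) = 2 x (1 + 0) = 2
D(4) = 3 x (2 + 1) = 9
D(5) = 4 x (9 + 2) = 44
D(6) = 5 x (44 + 9) = 265
D(7) = 6 x (265 + 44) = 1854
D(8) = 7 x (1854 + 265) = 14833
D(9) = 8 x (D(8) + D(7)) = 8 x (14833 + 1854)

Final answer: D(9) = 133496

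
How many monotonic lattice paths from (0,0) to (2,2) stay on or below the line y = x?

Total monotonic paths to (2,2): C(4,2) = 6.
By the reflection principle, paths that go above the diagonal number C(4,3) = 4.
Valid Dyck paths: 6 - 4.
(Equivalently, C_{2} = C(4,2)/3 = 6/3.)

Final answer: C_{2} = 2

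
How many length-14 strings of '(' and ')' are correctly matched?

This is a standard Catalan-number count: the answer is C_n. Here n = 7 (pairs).
C_n = (2n)!/(n!(n+1)!), so C_{7} = 14!/(7! x 8!) = C(14,7)/8 = 3432/8.

Final answer: C_{7} = 429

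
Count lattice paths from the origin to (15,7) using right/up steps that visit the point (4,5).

Paths (0,0)->(4,5): C(9,5) = 126.
Paths (4,5)->(15,7): C(13,2) = 78.
By multiplication principle: 126 x 78.

Final answer: 9828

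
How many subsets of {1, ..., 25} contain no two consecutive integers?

Condition on whether n belongs to the subset: if not, any valid subset of {1, ..., n-1} works (a(n-1)); if so, n-1 is excluded and the rest is a valid subset of {1, ..., n-2} (a(n-2)). Hence a(n) = a(n-1) + a(n-2), a(1)=2, a(2)=3.
Building up term by term: a(1)=2, a(2)=3, a(3)=5, a(4)=8, a(5)=13, a(6)=21, a(7)=34, a(8)=55, a(9)=89, a(10)=144, a(11)=233, a(12)=377, a(13)=610, a(14)=987, a(15)=1597, a(16)=2584, a(17)=4181, a(18)=6765, a(19)=10946, a(20)=17711, a(21)=28657, a(22)=46368, a(23)=75025, a(24)=121393, a(25)=196418.

Final answer: 196418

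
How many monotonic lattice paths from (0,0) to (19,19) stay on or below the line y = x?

Total monotonic paths to (19,19): C(38,19) = 35345263800.
A path is bad iff it touches y = x + 1; reflecting its initial segment maps bad paths bijectively onto all paths to (18,20), of which there are C(38,20) = 33578000610.
Valid Dyck paths: 35345263800 - 33578000610.
(These counts are the Catalan numbers.)

Final answer: C_{19} = 1767263190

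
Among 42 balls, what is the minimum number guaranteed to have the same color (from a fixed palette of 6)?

There are 6 possible values for color (from a fixed palette of 6). With 42 balls and 6 categories, by pigeonhole: ceiling(42/6).

Final answer: 7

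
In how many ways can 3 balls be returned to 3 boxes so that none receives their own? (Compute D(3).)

Derangements satisfy D(n) = (n-1)(D(n-1) + D(n-2)), starting from D(0)=1, D(1)=0.
D(2) = 1 x (0 + 1) = 1
D(3) = 2 x (D(2) + D(1)) = 2 x (1 + 0)

Final answer: D(3) = 2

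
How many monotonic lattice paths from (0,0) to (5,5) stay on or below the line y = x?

Total monotonic paths to (5,5): C(10,5) = 252.
Reflecting each bad path at its first crossing gives a bijection with paths to (4,6): C(10,6) = 210.
Valid Dyck paths: 252 - 210.
(Equivalently, C_{5} = C(10,5)/6 = 252/6.)

Final answer: C_{5} = 42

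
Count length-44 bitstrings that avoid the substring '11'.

A valid string ends in 0 (append to any length-(n-1) valid string) or in 01 (append to any length-(n-2) valid string), so a(n) = a(n-1) + a(n-2) with a(1)=2, a(2)=3.
Computing successive values: a(1)=2, a(2)=3, a(3)=5, a(4)=8, a(5)=13, a(6)=21, a(7)=34, a(8)=55, a(9)=89, a(10)=144, a(11)=233, a(12)=377, a(13)=610, a(14)=987, a(15)=1597, a(16)=2584, a(17)=4181, a(18)=6765, a(19)=10946, a(20)=17711, a(21)=28657, a(22)=46368, a(23)=75025, a(24)=121393, a(25)=196418, a(26)=317811, a(27)=514229, a(28)=832040, a(29)=1346269, a(30)=2178309, a(31)=3524578, a(32)=5702887, a(33)=9227465, a(34)=14930352, a(35)=24157817, a(36)=39088169, a(37)=63245986, a(38)=102334155, a(39)=165580141, a(40)=267914296, a(41)=433494437, a(42)=701408733, a(43)=1134903170, a(44)=1836311903.

Final answer: 1836311903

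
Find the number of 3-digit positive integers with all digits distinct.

First digit: 9 (not 0). Second: 9 (not first). Third: 8, etc.
Total: 9 x 9 x 8.

Final answer: 648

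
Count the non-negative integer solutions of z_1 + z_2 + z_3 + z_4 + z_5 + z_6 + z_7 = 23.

Stars and bars with 23 stars and 6 bars:
C(23+7-1, 7-1) = C(29,6).

Final answer: C(29,6) = 475020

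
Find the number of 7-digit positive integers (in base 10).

These are the integers in [10^6, 10^7), so the count is 10^7 - 10^6 = 9 x 10^6.

Final answer: 9000000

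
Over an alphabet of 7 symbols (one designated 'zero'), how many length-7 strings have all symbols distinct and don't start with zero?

First digit: 6 (nonzero). Second: 6 (not first). Third: 5, etc.
Total: 6 x 6 x 5 x 4 x 3 x 2 x 1.

Final answer: 4320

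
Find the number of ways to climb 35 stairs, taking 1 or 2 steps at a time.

Let f(n) be the number of climbs. Removing the last move (1 or 2 steps) gives f(n) = f(n-1) + f(n-2); base cases f(1)=1, f(2)=2.
Building up term by term: f(1)=1, f(2)=2, f(3)=3, f(4)=5, f(5)=8, f(6)=13, f(7)=21, f(8)=34, f(9)=55, f(10)=89, f(11)=144, f(12)=233, f(13)=377, f(14)=610, f(15)=987, f(16)=1597, f(17)=2584, f(18)=4181, f(19)=6765, f(20)=10946, f(21)=17711, f(22)=28657, f(23)=46368, f(24)=75025, f(25)=121393, f(26)=196418, f(27)=317811, f(28)=514229, f(29)=832040, f(30)=1346269, f(31)=2178309, f(32)=3524578, f(33)=5702887, f(34)=9227465, f(35)=14930352.

Final answer: 14930352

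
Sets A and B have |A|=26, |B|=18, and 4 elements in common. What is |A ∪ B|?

|A union B| = |A| + |B| - |A intersect B| = 26 + 18 - 4.

Final answer: 40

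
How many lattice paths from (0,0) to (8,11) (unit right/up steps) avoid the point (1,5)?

Total paths to (8,11): C(19,11) = 75582.
Paths through (1,5): C(6,5) x C(13,6) = 10296.
Avoiding (1,5): 75582 - 10296.

Final answer: 65286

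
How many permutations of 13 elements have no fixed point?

D(n) = (n-1)(D(n-1) + D(n-2)), D(0)=1, D(1)=0.
Building up: D(2)=1, D(3)=2, D(4)=9, D(5)=44, D(6)=265, D(7)=1854, D(8)=14833, D(9)=133496, D(10)=1334961, D(11)=14684570, D(12)=176214841.
D(13) = 12 x (D(12) + D(11)) = 12 x (176214841 + 14684570).

Final answer: D(13) = 2290792932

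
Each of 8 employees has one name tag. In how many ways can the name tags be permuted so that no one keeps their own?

D(n) = (n-1)(D(n-1) + D(n-2)), D(0)=1, D(1)=0.
D(2) = 1 x (0 + 1) = 1
D(3) = 2 x (1 + 0) = 2
D(4) = 3 x (2 + 1) = 9
D(5) = 4 x (9 + 2) = 44
D(6) = 5 x (44 + 9) = 265
D(7) = 6 x (265 + 44) = 1854
D(8) = 7 x (D(7) + D(6)) = 7 x (1854 + 265)

Final answer: D(8) = 14833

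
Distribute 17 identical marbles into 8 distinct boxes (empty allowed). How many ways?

Stars and bars: C(n+k-1, k-1) = C(24,7).

Final answer: C(24,7) = 346104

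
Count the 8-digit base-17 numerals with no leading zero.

In base 17, the leading digit has 16 choices (1..16); each of the remaining 7 digits has 17 choices.
Total: 16 x 17^7.

Final answer: 6565418768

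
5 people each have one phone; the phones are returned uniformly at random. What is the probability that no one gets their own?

Use the recurrence D(n) = (n-1)(D(n-1) + D(n-2)) with D(0)=1, D(1)=0.
Building up: D(2)=1, D(3)=2, D(4)=9, D(5)=44.
Total arrangements: 5! = 120.
Probability = D(5)/5! = 11/30.

Final answer: D(5)/5! = 44/120 = 0.366667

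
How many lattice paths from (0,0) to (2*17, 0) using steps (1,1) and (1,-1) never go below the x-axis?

Total monotonic paths to (17,17): C(34,17) = 2333606220.
Paths that cross above y=x (reflection bijection): C(34,18) = 2203961430.
Valid Dyck paths: 2333606220 - 2203961430.
(Equivalently, C_{17} = C(34,17)/18 = 2333606220/18.)

Final answer: C_{17} = 129644790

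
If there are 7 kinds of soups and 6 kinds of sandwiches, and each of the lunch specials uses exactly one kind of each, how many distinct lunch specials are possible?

By the multiplication principle: 7 x 6.

Final answer: 42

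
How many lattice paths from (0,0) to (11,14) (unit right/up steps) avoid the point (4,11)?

Total paths to (11,14): C(25,14) = 4457400.
Paths through (4,11): C(15,11) x C(10,3) = 163800.
Avoiding (4,11): 4457400 - 163800.

Final answer: 4293600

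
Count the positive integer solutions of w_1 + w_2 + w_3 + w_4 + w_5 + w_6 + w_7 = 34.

Substitute w'_i = w_i - 1 (so w'_i >= 0). Then sum w'_i = 34 - 7 = 27.
Stars and bars: C(27+7-1, 7-1) = C(33,6).

Final answer: C(33,6) = 1107568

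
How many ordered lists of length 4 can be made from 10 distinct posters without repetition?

P(10,4) = 10!/(10-4)! = 10!/6!.

Final answer: P(10,4) = 5040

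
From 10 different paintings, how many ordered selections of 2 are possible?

P(10,2) = 10!/(10-2)! = 10!/8!.

Final answer: P(10,2) = 90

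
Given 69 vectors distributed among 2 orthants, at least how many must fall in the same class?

By pigeonhole with 69 objects and 2 categories: ceiling(69/2).

Final answer: 35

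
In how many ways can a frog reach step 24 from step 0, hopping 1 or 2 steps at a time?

Condition on the final move: it is a 1-step (f(n-1) ways to get there) or a 2-step (f(n-2) ways), so f(n) = f(n-1) + f(n-2), with f(1)=1, f(2)=2.
Computing successive values: f(1)=1, f(2)=2, f(3)=3, f(4)=5, f(5)=8, f(6)=13, f(7)=21, f(8)=34, f(9)=55, f(10)=89, f(11)=144, f(12)=233, f(13)=377, f(14)=610, f(15)=987, f(16)=1597, f(17)=2584, f(18)=4181, f(19)=6765, f(20)=10946, f(21)=17711, f(22)=28657, f(23)=46368, f(24)=75025.

Final answer: 75025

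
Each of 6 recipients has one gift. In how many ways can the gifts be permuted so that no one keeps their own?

Derangements satisfy D(n) = (n-1)(D(n-1) + D(n-2)), starting from D(0)=1, D(1)=0.
D(2) = 1 x (0 + 1) = 1
D(3) = 2 x (1 + 0) = 2
D(4) = 3 x (2 + 1) = 9
D(5) = 4 x (9 + 2) = 44
D(6) = 5 x (D(5) + D(4)) = 5 x (44 + 9)

Final answer: D(6) = 265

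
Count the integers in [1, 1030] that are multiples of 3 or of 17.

Multiples of 3: 343. Multiples of 17: 60. Of both (lcm=51): 20.
By inclusion-exclusion: 343 + 60 - 20.

Final answer: 383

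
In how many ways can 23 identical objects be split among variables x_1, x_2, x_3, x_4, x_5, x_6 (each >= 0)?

Stars and bars with 23 stars and 5 bars:
C(23+6-1, 6-1) = C(28,5).

Final answer: C(28,5) = 98280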